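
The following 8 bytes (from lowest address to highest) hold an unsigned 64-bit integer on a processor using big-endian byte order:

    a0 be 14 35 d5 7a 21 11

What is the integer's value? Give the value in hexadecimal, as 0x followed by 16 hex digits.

0xA0BE1435D57A2111

Big-endian stores the most-significant byte at the lowest address.
The bytes are already most-significant first: 0xA0BE1435D57A2111.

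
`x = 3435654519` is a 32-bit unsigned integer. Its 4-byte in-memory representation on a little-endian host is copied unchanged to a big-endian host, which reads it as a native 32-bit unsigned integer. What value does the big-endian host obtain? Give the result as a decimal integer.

3435654519 in 32-bit hexadecimal is 0xCCC7ED77.
Stored little-endian, the bytes at ascending addresses are 77 ED C7 CC.
Read back as big-endian, the last byte is least significant, giving 0x77EDC7CC.
0x77EDC7CC = 2012071884.

2012071884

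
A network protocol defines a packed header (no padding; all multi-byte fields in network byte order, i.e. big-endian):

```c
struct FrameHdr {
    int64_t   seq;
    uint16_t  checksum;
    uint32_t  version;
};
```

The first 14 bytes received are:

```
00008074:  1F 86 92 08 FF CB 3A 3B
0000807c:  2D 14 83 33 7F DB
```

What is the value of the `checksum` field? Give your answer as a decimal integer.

`checksum` follows `seq` (8 bytes), so it starts at byte offset 8 and occupies 2 bytes.
Bytes at offsets 8..9: 2D 14.
Big-endian: lowest address holds the most-significant byte.
The bytes are already most-significant first: 0x2D14.
0x2D14 = 11540.

11540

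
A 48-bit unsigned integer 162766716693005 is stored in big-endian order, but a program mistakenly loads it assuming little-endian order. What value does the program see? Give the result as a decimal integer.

14750328293780

162766716693005 in 48-bit hexadecimal is 0x940914546A0D.
Stored big-endian, the bytes at ascending addresses are 94 09 14 54 6A 0D.
Read back as little-endian, the first byte is least significant, giving 0x0D6A54140994.
0x0D6A54140994 = 14750328293780.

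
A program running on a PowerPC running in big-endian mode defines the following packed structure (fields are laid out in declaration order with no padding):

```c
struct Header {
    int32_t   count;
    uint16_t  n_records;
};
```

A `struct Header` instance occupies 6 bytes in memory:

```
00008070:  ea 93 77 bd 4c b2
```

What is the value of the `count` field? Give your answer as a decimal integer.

`count` is the first field, at byte offset 0, occupying 4 bytes.
Bytes at offsets 0..3: EA 93 77 BD.
In big-endian order the high byte comes first in memory.
The bytes are already most-significant first: 0xEA9377BD.
Top bit is set, so as a signed 32-bit value this is 0xEA9377BD − 2^32 = -359434307.

-359434307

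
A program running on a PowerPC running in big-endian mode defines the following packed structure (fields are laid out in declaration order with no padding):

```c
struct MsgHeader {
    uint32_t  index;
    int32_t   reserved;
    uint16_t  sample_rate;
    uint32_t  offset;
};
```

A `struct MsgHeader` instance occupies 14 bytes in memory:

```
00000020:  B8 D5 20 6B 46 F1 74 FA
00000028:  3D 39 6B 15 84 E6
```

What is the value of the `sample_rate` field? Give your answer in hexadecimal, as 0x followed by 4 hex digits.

`sample_rate` follows `index` (4 B), `reserved` (4 B), so it starts at offset 4 + 4 = 8 and occupies 2 bytes.
Bytes at offsets 8..9: 3D 39.
Big-endian stores the most-significant byte at the lowest address.
The bytes are already most-significant first: 0x3D39.

0x3D39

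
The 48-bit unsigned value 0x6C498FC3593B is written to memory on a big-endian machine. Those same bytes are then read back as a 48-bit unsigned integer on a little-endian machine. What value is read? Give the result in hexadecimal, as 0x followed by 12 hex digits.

Stored big-endian, the bytes at ascending addresses are 6C 49 8F C3 59 3B.
Read back as little-endian, the first byte is least significant, giving 0x3B59C38F496C.

0x3B59C38F496C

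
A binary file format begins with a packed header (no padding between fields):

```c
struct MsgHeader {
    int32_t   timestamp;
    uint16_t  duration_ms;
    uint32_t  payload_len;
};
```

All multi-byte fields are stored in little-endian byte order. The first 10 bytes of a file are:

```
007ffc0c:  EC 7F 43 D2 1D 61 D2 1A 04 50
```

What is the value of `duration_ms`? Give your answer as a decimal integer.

24861

`duration_ms` follows `timestamp` (4 bytes), so it starts at byte offset 4 and occupies 2 bytes.
Bytes at offsets 4..5: 1D 61.
Little-endian stores the least-significant byte at the lowest address.
Reassemble most-significant byte first: 61 1D → 0x611D.
0x611D = 24861.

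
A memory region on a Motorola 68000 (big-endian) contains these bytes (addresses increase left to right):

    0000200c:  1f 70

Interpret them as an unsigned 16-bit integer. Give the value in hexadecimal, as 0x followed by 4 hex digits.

0x1F70

In big-endian order the high byte comes first in memory.
The bytes are already most-significant first: 0x1F70.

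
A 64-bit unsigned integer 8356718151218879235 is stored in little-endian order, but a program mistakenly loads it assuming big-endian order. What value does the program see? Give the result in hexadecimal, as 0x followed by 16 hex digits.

0x03DB75FBE106F973

8356718151218879235 in 64-bit hexadecimal is 0x73F906E1FB75DB03.
Stored little-endian, the bytes at ascending addresses are 03 DB 75 FB E1 06 F9 73.
Read back as big-endian, the last byte is least significant, giving 0x03DB75FBE106F973.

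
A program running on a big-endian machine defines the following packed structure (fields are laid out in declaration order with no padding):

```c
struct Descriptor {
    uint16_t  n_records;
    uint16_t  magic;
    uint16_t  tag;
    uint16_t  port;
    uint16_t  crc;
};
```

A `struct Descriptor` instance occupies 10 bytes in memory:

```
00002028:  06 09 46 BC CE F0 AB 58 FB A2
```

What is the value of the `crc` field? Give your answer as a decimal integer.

`crc` follows `n_records` (2 B), `magic` (2 B), `tag` (2 B), `port` (2 B), so it starts at offset 2 + 2 + 2 + 2 = 8 and occupies 2 bytes.
Bytes at offsets 8..9: FB A2.
Big-endian stores the most-significant byte at the lowest address.
The bytes are already most-significant first: 0xFBA2.
0xFBA2 = 64418.

64418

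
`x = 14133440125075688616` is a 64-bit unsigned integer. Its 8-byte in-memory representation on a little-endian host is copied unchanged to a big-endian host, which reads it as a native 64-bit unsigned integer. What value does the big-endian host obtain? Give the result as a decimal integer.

14133440125075688616 in 64-bit hexadecimal is 0xC42410E95D638CA8.
Stored little-endian, the bytes at ascending addresses are A8 8C 63 5D E9 10 24 C4.
Read back as big-endian, the last byte is least significant, giving 0xA88C635DE91024C4.
0xA88C635DE91024C4 = 12145191550104642756.

12145191550104642756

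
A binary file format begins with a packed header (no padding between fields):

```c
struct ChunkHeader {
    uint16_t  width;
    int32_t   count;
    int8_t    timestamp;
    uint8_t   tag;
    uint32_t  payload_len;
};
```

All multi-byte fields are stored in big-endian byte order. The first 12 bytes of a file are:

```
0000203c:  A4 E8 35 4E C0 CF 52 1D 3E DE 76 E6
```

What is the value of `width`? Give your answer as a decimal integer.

`width` is the first field, at byte offset 0, occupying 2 bytes.
Bytes at offsets 0..1: A4 E8.
Big-endian: lowest address holds the most-significant byte.
The bytes are already most-significant first: 0xA4E8.
0xA4E8 = 42216.

42216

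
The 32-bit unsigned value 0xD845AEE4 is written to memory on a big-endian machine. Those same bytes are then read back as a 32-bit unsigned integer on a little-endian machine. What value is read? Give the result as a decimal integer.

Stored big-endian, the bytes at ascending addresses are D8 45 AE E4.
Read back as little-endian, the first byte is least significant, giving 0xE4AE45D8.
0xE4AE45D8 = 3836626392.

3836626392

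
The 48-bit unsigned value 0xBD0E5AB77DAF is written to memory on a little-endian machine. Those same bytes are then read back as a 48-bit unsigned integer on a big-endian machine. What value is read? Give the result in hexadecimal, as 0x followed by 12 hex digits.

0xAF7DB75A0EBD

Stored little-endian, the bytes at ascending addresses are AF 7D B7 5A 0E BD.
Read back as big-endian, the last byte is least significant, giving 0xAF7DB75A0EBD.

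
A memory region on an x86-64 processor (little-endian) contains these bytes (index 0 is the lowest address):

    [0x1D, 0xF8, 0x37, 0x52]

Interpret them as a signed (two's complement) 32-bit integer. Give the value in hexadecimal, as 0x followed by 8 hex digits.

Little-endian stores the least-significant byte at the lowest address.
Reassemble most-significant byte first: 52 37 F8 1D → 0x5237F81D.

0x5237F81D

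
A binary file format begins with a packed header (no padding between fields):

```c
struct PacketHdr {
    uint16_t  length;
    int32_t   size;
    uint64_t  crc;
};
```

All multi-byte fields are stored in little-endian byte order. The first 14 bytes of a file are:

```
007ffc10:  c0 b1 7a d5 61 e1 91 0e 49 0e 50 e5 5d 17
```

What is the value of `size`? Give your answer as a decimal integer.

-513682054

`size` follows `length` (2 bytes), so it starts at byte offset 2 and occupies 4 bytes.
Bytes at offsets 2..5: 7A D5 61 E1.
In little-endian order the low byte comes first in memory.
Reassemble most-significant byte first: E1 61 D5 7A → 0xE161D57A.
Top bit is set, so as a signed 32-bit value this is 0xE161D57A − 2^32 = -513682054.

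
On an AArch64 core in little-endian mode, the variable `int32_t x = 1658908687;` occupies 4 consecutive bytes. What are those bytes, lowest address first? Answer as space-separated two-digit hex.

1658908687 in hexadecimal, padded to 32 bits, is 0x62E0F00F.
Split into bytes (most-significant first): 62 E0 F0 0F.
In little-endian order the low byte comes first in memory.
So at ascending addresses the bytes are 0F F0 E0 62.

0F F0 E0 62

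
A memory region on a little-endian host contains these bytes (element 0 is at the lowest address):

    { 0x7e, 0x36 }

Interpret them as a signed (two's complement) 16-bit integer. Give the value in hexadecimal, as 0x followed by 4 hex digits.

0x367E

Little-endian: lowest address holds the least-significant byte.
Reassemble most-significant byte first: 36 7E → 0x367E.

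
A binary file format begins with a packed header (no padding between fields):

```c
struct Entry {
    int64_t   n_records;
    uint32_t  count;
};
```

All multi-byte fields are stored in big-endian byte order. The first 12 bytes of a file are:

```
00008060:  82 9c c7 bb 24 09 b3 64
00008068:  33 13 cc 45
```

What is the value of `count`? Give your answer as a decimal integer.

856935493

`count` follows `n_records` (8 bytes), so it starts at byte offset 8 and occupies 4 bytes.
Bytes at offsets 8..11: 33 13 CC 45.
Big-endian stores the most-significant byte at the lowest address.
The bytes are already most-significant first: 0x3313CC45.
0x3313CC45 = 856935493.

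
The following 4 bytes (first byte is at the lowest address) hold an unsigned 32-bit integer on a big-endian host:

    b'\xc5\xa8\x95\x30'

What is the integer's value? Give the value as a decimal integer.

3316159792

Big-endian stores the most-significant byte at the lowest address.
The bytes are already most-significant first: 0xC5A89530.
0xC5A89530 = 3316159792.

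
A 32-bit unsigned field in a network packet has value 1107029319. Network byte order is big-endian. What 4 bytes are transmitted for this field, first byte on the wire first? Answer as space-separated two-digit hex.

1107029319 in hexadecimal, padded to 32 bits, is 0x41FBED47.
Split into bytes (most-significant first): 41 FB ED 47.
Big-endian stores the most-significant byte at the lowest address.
So the memory order matches the most-significant-first order: 41 FB ED 47.

41 FB ED 47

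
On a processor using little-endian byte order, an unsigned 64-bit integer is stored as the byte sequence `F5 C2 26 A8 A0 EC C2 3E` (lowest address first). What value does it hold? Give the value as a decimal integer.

4522437150593434357

Little-endian stores the least-significant byte at the lowest address.
Reassemble most-significant byte first: 3E C2 EC A0 A8 26 C2 F5 → 0x3EC2ECA0A826C2F5.
0x3EC2ECA0A826C2F5 = 4522437150593434357.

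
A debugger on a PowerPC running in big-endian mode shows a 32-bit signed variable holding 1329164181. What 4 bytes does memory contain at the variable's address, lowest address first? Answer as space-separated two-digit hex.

4F 39 6F 95

1329164181 in hexadecimal, padded to 32 bits, is 0x4F396F95.
Split into bytes (most-significant first): 4F 39 6F 95.
In big-endian order the high byte comes first in memory.
So the memory order matches the most-significant-first order: 4F 39 6F 95.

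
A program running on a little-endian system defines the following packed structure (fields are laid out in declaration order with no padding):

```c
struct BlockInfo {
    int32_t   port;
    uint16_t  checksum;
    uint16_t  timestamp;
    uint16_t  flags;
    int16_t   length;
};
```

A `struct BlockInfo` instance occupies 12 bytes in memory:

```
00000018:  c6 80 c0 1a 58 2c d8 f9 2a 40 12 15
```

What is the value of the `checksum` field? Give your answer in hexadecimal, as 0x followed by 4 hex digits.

`checksum` follows `port` (4 bytes), so it starts at byte offset 4 and occupies 2 bytes.
Bytes at offsets 4..5: 58 2C.
In little-endian order the low byte comes first in memory.
Reassemble most-significant byte first: 2C 58 → 0x2C58.

0x2C58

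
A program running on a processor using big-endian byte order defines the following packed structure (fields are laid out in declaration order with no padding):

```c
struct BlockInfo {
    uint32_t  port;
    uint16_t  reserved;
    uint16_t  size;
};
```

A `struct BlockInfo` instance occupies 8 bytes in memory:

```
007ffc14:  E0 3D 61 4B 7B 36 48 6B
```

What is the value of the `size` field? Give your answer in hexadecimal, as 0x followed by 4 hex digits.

0x486B

`size` follows `port` (4 B), `reserved` (2 B), so it starts at offset 4 + 2 = 6 and occupies 2 bytes.
Bytes at offsets 6..7: 48 6B.
Big-endian: lowest address holds the most-significant byte.
The bytes are already most-significant first: 0x486B.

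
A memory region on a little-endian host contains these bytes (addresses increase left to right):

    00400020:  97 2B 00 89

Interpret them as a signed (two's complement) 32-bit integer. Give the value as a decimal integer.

Little-endian stores the least-significant byte at the lowest address.
Reassemble most-significant byte first: 89 00 2B 97 → 0x89002B97.
Top bit is set, so as a signed 32-bit value this is 0x89002B97 − 2^32 = -1996477545.

-1996477545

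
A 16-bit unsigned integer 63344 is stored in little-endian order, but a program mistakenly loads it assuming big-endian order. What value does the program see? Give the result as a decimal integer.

63344 in 16-bit hexadecimal is 0xF770.
Stored little-endian, the bytes at ascending addresses are 70 F7.
Read back as big-endian, the last byte is least significant, giving 0x70F7.
0x70F7 = 28919.

28919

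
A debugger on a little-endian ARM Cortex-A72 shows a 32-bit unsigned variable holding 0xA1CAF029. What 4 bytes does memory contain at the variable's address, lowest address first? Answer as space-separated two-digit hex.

29 F0 CA A1

Split into bytes (most-significant first): A1 CA F0 29.
Little-endian: lowest address holds the least-significant byte.
So at ascending addresses the bytes are 29 F0 CA A1.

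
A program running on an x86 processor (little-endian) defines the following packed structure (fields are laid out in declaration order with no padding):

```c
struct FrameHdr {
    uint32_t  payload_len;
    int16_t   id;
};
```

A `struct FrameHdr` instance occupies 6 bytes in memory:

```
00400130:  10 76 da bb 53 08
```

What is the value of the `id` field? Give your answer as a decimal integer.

2131

`id` follows `payload_len` (4 bytes), so it starts at byte offset 4 and occupies 2 bytes.
Bytes at offsets 4..5: 53 08.
Little-endian stores the least-significant byte at the lowest address.
Reassemble most-significant byte first: 08 53 → 0x0853.
0x0853 = 2131.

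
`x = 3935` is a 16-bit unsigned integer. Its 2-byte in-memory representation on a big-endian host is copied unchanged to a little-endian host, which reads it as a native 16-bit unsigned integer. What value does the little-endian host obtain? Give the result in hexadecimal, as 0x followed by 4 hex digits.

0x5F0F

3935 in 16-bit hexadecimal is 0x0F5F.
Stored big-endian, the bytes at ascending addresses are 0F 5F.
Read back as little-endian, the first byte is least significant, giving 0x5F0F.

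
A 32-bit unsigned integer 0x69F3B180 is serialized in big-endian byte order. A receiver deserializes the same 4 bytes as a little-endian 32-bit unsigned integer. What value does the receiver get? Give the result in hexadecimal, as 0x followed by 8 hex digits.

Stored big-endian, the bytes at ascending addresses are 69 F3 B1 80.
Read back as little-endian, the first byte is least significant, giving 0x80B1F369.

0x80B1F369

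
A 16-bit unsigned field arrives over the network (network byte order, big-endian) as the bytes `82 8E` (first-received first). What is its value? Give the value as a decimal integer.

33422

Big-endian: lowest address holds the most-significant byte.
The bytes are already most-significant first: 0x828E.
0x828E = 33422.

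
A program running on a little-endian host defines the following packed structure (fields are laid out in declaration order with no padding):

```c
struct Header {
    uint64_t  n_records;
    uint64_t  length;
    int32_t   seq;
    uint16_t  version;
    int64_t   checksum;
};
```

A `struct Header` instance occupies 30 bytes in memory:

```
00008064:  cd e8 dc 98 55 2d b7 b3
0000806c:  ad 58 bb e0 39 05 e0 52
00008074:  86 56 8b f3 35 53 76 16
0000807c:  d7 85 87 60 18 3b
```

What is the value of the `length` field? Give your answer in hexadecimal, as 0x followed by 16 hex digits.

0x52E00539E0BB58AD

`length` follows `n_records` (8 bytes), so it starts at byte offset 8 and occupies 8 bytes.
Bytes at offsets 8..15: AD 58 BB E0 39 05 E0 52.
In little-endian order the low byte comes first in memory.
Reassemble most-significant byte first: 52 E0 05 39 E0 BB 58 AD → 0x52E00539E0BB58AD.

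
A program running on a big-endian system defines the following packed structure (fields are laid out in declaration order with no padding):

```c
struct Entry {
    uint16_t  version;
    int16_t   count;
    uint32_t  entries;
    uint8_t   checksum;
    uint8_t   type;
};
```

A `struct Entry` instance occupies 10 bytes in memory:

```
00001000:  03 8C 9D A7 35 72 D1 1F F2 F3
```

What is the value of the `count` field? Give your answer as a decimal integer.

`count` follows `version` (2 bytes), so it starts at byte offset 2 and occupies 2 bytes.
Bytes at offsets 2..3: 9D A7.
In big-endian order the high byte comes first in memory.
The bytes are already most-significant first: 0x9DA7.
Top bit is set, so as a signed 16-bit value this is 0x9DA7 − 2^16 = -25177.

-25177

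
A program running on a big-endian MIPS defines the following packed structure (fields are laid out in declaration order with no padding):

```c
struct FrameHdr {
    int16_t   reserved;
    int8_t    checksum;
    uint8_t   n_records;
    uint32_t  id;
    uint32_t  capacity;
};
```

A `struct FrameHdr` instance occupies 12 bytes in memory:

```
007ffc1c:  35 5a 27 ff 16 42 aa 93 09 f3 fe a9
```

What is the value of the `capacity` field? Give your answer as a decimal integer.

166985385

`capacity` follows `reserved` (2 B), `checksum` (1 B), `n_records` (1 B), `id` (4 B), so it starts at offset 2 + 1 + 1 + 4 = 8 and occupies 4 bytes.
Bytes at offsets 8..11: 09 F3 FE A9.
In big-endian order the high byte comes first in memory.
The bytes are already most-significant first: 0x09F3FEA9.
0x09F3FEA9 = 166985385.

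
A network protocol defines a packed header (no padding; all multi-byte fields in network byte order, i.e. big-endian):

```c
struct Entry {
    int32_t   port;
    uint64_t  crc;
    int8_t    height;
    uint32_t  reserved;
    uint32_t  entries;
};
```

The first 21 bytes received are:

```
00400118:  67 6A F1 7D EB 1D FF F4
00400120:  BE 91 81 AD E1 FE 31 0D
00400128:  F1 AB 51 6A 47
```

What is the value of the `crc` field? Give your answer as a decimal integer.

16941978799871984045

`crc` follows `port` (4 bytes), so it starts at byte offset 4 and occupies 8 bytes.
Bytes at offsets 4..11: EB 1D FF F4 BE 91 81 AD.
In big-endian order the high byte comes first in memory.
The bytes are already most-significant first: 0xEB1DFFF4BE9181AD.
0xEB1DFFF4BE9181AD = 16941978799871984045.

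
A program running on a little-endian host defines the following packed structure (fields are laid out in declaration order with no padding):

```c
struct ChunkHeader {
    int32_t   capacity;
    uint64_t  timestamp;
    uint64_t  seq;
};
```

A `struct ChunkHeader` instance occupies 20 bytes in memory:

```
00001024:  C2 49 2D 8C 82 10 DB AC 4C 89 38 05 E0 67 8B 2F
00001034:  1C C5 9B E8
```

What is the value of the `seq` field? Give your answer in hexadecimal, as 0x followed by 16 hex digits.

0xE89BC51C2F8B67E0

`seq` follows `capacity` (4 B), `timestamp` (8 B), so it starts at offset 4 + 8 = 12 and occupies 8 bytes.
Bytes at offsets 12..19: E0 67 8B 2F 1C C5 9B E8.
Little-endian: lowest address holds the least-significant byte.
Reassemble most-significant byte first: E8 9B C5 1C 2F 8B 67 E0 → 0xE89BC51C2F8B67E0.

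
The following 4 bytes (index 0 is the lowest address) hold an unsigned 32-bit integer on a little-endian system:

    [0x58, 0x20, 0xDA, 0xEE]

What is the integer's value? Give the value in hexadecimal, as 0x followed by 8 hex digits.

0xEEDA2058

In little-endian order the low byte comes first in memory.
Reassemble most-significant byte first: EE DA 20 58 → 0xEEDA2058.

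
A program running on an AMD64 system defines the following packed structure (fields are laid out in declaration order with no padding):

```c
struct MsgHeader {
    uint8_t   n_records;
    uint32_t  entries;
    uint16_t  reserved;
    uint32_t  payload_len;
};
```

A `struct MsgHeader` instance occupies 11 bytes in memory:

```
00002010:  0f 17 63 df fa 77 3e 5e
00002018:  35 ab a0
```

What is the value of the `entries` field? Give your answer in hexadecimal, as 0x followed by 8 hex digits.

0xFADF6317

`entries` follows `n_records` (1 byte), so it starts at byte offset 1 and occupies 4 bytes.
Bytes at offsets 1..4: 17 63 DF FA.
In little-endian order the low byte comes first in memory.
Reassemble most-significant byte first: FA DF 63 17 → 0xFADF6317.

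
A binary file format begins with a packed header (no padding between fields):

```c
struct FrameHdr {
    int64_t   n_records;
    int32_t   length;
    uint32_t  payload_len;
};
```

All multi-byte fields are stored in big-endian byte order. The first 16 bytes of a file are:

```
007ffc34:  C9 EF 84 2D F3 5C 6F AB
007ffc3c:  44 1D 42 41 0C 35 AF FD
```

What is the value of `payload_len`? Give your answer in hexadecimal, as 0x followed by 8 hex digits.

0x0C35AFFD

`payload_len` follows `n_records` (8 B), `length` (4 B), so it starts at offset 8 + 4 = 12 and occupies 4 bytes.
Bytes at offsets 12..15: 0C 35 AF FD.
In big-endian order the high byte comes first in memory.
The bytes are already most-significant first: 0x0C35AFFD.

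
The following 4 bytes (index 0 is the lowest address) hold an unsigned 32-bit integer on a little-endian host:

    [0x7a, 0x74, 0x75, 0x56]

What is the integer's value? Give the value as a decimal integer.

Little-endian: lowest address holds the least-significant byte.
Reassemble most-significant byte first: 56 75 74 7A → 0x5675747A.
0x5675747A = 1450538106.

1450538106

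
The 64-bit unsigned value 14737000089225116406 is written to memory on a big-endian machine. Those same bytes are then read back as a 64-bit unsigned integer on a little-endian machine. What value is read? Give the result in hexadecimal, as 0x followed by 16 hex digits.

14737000089225116406 in 64-bit hexadecimal is 0xCC8457804D29BAF6.
Stored big-endian, the bytes at ascending addresses are CC 84 57 80 4D 29 BA F6.
Read back as little-endian, the first byte is least significant, giving 0xF6BA294D805784CC.

0xF6BA294D805784CC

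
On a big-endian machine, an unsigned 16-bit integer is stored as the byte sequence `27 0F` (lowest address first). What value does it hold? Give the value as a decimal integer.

9999

Big-endian: lowest address holds the most-significant byte.
The bytes are already most-significant first: 0x270F.
0x270F = 9999.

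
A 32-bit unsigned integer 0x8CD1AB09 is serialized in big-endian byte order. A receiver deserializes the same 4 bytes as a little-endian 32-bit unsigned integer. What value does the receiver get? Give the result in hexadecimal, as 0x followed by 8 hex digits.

Stored big-endian, the bytes at ascending addresses are 8C D1 AB 09.
Read back as little-endian, the first byte is least significant, giving 0x09ABD18C.

0x09ABD18C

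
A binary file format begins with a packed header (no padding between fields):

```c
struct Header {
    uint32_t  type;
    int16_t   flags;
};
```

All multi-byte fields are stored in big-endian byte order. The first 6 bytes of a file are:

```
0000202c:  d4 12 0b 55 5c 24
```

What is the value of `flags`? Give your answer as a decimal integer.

23588

`flags` follows `type` (4 bytes), so it starts at byte offset 4 and occupies 2 bytes.
Bytes at offsets 4..5: 5C 24.
Big-endian: lowest address holds the most-significant byte.
The bytes are already most-significant first: 0x5C24.
0x5C24 = 23588.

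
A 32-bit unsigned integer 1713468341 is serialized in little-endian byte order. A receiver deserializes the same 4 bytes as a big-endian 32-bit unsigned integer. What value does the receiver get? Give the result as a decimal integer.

1713468341 in 32-bit hexadecimal is 0x662173B5.
Stored little-endian, the bytes at ascending addresses are B5 73 21 66.
Read back as big-endian, the last byte is least significant, giving 0xB5732166.
0xB5732166 = 3044221286.

3044221286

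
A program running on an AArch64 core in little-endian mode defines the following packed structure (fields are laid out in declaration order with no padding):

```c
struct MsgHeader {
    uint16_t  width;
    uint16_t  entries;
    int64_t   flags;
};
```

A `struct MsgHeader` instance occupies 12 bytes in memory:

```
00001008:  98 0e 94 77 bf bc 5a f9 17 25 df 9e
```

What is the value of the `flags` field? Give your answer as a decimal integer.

-6998834511012512577

`flags` follows `width` (2 B), `entries` (2 B), so it starts at offset 2 + 2 = 4 and occupies 8 bytes.
Bytes at offsets 4..11: BF BC 5A F9 17 25 DF 9E.
Little-endian: lowest address holds the least-significant byte.
Reassemble most-significant byte first: 9E DF 25 17 F9 5A BC BF → 0x9EDF2517F95ABCBF.
Top bit is set, so as a signed 64-bit value this is 0x9EDF2517F95ABCBF − 2^64 = -6998834511012512577.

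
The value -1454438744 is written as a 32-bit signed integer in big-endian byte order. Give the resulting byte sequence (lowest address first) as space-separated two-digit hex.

A9 4F 06 A8

Two's complement of -1454438744 in 32 bits: 1454438744 = 0x56B0F958; invert → 0xA94F06A7; add 1 → 0xA94F06A8.
Split into bytes (most-significant first): A9 4F 06 A8.
In big-endian order the high byte comes first in memory.
So the memory order matches the most-significant-first order: A9 4F 06 A8.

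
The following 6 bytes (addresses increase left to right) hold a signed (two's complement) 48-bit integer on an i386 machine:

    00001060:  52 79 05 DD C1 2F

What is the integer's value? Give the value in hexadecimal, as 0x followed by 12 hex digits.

Little-endian: lowest address holds the least-significant byte.
Reassemble most-significant byte first: 2F C1 DD 05 79 52 → 0x2FC1DD057952.

0x2FC1DD057952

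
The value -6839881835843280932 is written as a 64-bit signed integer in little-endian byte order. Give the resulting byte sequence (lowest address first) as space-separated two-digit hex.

Two's complement of -6839881835843280932 in 64 bits: 6839881835843280932 = 0x5EEC244A5B15E024; invert → 0xA113DBB5A4EA1FDB; add 1 → 0xA113DBB5A4EA1FDC.
Split into bytes (most-significant first): A1 13 DB B5 A4 EA 1F DC.
Little-endian stores the least-significant byte at the lowest address.
So at ascending addresses the bytes are DC 1F EA A4 B5 DB 13 A1.

DC 1F EA A4 B5 DB 13 A1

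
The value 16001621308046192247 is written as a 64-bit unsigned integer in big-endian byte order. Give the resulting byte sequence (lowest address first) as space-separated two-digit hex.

16001621308046192247 in hexadecimal, padded to 64 bits, is 0xDE112DCCA86A2E77.
Split into bytes (most-significant first): DE 11 2D CC A8 6A 2E 77.
Big-endian: lowest address holds the most-significant byte.
So the memory order matches the most-significant-first order: DE 11 2D CC A8 6A 2E 77.

DE 11 2D CC A8 6A 2E 77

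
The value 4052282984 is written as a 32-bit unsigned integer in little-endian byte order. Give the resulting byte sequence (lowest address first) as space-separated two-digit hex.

68 EE 88 F1

4052282984 in hexadecimal, padded to 32 bits, is 0xF188EE68.
Split into bytes (most-significant first): F1 88 EE 68.
Little-endian stores the least-significant byte at the lowest address.
So at ascending addresses the bytes are 68 EE 88 F1.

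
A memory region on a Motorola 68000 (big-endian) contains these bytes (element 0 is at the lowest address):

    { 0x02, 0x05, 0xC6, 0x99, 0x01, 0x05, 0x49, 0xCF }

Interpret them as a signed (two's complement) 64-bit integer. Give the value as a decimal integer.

In big-endian order the high byte comes first in memory.
The bytes are already most-significant first: 0x0205C699010549CF.
0x0205C699010549CF = 145740923408828879.

145740923408828879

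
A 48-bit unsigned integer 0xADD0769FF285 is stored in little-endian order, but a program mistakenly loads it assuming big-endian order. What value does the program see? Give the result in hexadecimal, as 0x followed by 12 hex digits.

0x85F29F76D0AD

Stored little-endian, the bytes at ascending addresses are 85 F2 9F 76 D0 AD.
Read back as big-endian, the last byte is least significant, giving 0x85F29F76D0AD.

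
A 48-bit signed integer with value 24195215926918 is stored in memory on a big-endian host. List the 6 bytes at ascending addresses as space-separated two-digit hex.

24195215926918 in hexadecimal, padded to 48 bits, is 0x160163402686.
Split into bytes (most-significant first): 16 01 63 40 26 86.
In big-endian order the high byte comes first in memory.
So the memory order matches the most-significant-first order: 16 01 63 40 26 86.

16 01 63 40 26 86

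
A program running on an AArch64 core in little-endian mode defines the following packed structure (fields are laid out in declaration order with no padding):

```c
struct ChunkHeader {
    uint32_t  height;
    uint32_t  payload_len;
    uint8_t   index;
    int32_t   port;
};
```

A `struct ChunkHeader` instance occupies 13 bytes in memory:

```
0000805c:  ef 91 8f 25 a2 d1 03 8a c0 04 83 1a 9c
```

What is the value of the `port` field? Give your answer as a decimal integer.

-1675984124

`port` follows `height` (4 B), `payload_len` (4 B), `index` (1 B), so it starts at offset 4 + 4 + 1 = 9 and occupies 4 bytes.
Bytes at offsets 9..12: 04 83 1A 9C.
Little-endian: lowest address holds the least-significant byte.
Reassemble most-significant byte first: 9C 1A 83 04 → 0x9C1A8304.
Top bit is set, so as a signed 32-bit value this is 0x9C1A8304 − 2^32 = -1675984124.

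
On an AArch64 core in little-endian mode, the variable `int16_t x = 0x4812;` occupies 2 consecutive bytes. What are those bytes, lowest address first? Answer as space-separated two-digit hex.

12 48

Split into bytes (most-significant first): 48 12.
In little-endian order the low byte comes first in memory.
So at ascending addresses the bytes are 12 48.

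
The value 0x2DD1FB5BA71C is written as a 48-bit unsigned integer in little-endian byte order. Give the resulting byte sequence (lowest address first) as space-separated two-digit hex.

1C A7 5B FB D1 2D

Split into bytes (most-significant first): 2D D1 FB 5B A7 1C.
Little-endian stores the least-significant byte at the lowest address.
So at ascending addresses the bytes are 1C A7 5B FB D1 2D.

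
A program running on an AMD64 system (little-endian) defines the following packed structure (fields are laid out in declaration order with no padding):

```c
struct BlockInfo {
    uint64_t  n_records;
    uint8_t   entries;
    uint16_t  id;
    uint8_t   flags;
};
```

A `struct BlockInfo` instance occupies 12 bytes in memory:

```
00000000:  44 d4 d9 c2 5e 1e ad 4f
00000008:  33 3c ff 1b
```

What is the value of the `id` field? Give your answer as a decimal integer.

65340

`id` follows `n_records` (8 B), `entries` (1 B), so it starts at offset 8 + 1 = 9 and occupies 2 bytes.
Bytes at offsets 9..10: 3C FF.
Little-endian stores the least-significant byte at the lowest address.
Reassemble most-significant byte first: FF 3C → 0xFF3C.
0xFF3C = 65340.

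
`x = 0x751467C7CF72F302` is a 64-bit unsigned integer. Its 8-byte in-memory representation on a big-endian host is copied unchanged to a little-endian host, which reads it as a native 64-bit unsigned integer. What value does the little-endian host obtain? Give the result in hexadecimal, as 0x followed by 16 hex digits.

0x02F372CFC7671475

Stored big-endian, the bytes at ascending addresses are 75 14 67 C7 CF 72 F3 02.
Read back as little-endian, the first byte is least significant, giving 0x02F372CFC7671475.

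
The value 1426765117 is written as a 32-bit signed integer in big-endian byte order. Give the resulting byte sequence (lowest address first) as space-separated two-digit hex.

1426765117 in hexadecimal, padded to 32 bits, is 0x550AB53D.
Split into bytes (most-significant first): 55 0A B5 3D.
Big-endian: lowest address holds the most-significant byte.
So the memory order matches the most-significant-first order: 55 0A B5 3D.

55 0A B5 3D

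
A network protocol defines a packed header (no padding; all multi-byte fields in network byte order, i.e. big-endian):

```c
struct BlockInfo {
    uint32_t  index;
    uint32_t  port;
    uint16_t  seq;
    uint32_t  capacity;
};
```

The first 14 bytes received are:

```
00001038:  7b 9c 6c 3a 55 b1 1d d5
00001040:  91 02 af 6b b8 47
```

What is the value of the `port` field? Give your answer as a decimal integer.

`port` follows `index` (4 bytes), so it starts at byte offset 4 and occupies 4 bytes.
Bytes at offsets 4..7: 55 B1 1D D5.
Big-endian stores the most-significant byte at the lowest address.
The bytes are already most-significant first: 0x55B11DD5.
0x55B11DD5 = 1437670869.

1437670869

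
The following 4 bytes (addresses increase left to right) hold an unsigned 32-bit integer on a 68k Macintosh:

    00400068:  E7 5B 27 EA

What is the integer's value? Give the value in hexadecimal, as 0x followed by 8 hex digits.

0xE75B27EA

In big-endian order the high byte comes first in memory.
The bytes are already most-significant first: 0xE75B27EA.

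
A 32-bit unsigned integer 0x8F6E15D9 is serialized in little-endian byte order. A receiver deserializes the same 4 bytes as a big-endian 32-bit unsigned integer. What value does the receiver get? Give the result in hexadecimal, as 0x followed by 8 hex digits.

0xD9156E8F

Stored little-endian, the bytes at ascending addresses are D9 15 6E 8F.
Read back as big-endian, the last byte is least significant, giving 0xD9156E8F.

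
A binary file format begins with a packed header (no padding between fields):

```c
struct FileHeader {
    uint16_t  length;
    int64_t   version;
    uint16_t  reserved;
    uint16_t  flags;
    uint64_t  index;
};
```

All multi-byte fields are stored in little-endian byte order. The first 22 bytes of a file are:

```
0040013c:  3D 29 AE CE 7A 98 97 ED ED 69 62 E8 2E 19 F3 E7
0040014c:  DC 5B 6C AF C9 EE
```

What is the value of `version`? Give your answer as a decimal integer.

7633018178816888494

`version` follows `length` (2 bytes), so it starts at byte offset 2 and occupies 8 bytes.
Bytes at offsets 2..9: AE CE 7A 98 97 ED ED 69.
In little-endian order the low byte comes first in memory.
Reassemble most-significant byte first: 69 ED ED 97 98 7A CE AE → 0x69EDED97987ACEAE.
0x69EDED97987ACEAE = 7633018178816888494.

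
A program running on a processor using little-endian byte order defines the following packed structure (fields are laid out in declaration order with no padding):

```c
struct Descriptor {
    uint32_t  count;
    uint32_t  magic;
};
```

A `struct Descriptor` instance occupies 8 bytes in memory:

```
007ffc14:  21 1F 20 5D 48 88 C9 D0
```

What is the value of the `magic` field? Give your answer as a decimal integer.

3502868552

`magic` follows `count` (4 bytes), so it starts at byte offset 4 and occupies 4 bytes.
Bytes at offsets 4..7: 48 88 C9 D0.
Little-endian stores the least-significant byte at the lowest address.
Reassemble most-significant byte first: D0 C9 88 48 → 0xD0C98848.
0xD0C98848 = 3502868552.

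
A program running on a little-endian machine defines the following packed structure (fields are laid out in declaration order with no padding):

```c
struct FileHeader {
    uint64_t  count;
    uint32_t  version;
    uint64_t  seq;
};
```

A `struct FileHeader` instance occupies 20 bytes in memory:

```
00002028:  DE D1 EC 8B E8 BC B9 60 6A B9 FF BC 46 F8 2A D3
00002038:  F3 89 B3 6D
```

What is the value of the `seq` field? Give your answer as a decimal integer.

`seq` follows `count` (8 B), `version` (4 B), so it starts at offset 8 + 4 = 12 and occupies 8 bytes.
Bytes at offsets 12..19: 46 F8 2A D3 F3 89 B3 6D.
In little-endian order the low byte comes first in memory.
Reassemble most-significant byte first: 6D B3 89 F3 D3 2A F8 46 → 0x6DB389F3D32AF846.
0x6DB389F3D32AF846 = 7904813451278219334.

7904813451278219334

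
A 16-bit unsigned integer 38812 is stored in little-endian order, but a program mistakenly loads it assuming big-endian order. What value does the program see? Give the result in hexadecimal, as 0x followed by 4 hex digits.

0x9C97

38812 in 16-bit hexadecimal is 0x979C.
Stored little-endian, the bytes at ascending addresses are 9C 97.
Read back as big-endian, the last byte is least significant, giving 0x9C97.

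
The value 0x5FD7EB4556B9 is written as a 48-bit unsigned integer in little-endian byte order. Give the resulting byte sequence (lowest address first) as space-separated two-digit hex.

B9 56 45 EB D7 5F

Split into bytes (most-significant first): 5F D7 EB 45 56 B9.
In little-endian order the low byte comes first in memory.
So at ascending addresses the bytes are B9 56 45 EB D7 5F.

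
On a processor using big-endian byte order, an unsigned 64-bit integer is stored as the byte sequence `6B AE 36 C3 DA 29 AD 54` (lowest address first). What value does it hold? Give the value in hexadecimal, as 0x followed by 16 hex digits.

0x6BAE36C3DA29AD54

Big-endian stores the most-significant byte at the lowest address.
The bytes are already most-significant first: 0x6BAE36C3DA29AD54.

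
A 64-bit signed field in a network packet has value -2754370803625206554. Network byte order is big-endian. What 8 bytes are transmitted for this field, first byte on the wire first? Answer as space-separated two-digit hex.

Two's complement of -2754370803625206554 in 64 bits: 2754370803625206554 = 0x26397DA711C9A31A; invert → 0xD9C68258EE365CE5; add 1 → 0xD9C68258EE365CE6.
Split into bytes (most-significant first): D9 C6 82 58 EE 36 5C E6.
Big-endian stores the most-significant byte at the lowest address.
So the memory order matches the most-significant-first order: D9 C6 82 58 EE 36 5C E6.

D9 C6 82 58 EE 36 5C E6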